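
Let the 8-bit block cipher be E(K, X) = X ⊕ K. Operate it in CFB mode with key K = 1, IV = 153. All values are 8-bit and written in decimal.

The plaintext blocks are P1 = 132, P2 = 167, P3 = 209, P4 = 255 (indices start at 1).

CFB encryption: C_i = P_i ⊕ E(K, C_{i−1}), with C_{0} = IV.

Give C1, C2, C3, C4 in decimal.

C1: E(K, 153) = 152; 132 ⊕ 152 = 28.
C2: E(K, 28) = 29; 167 ⊕ 29 = 186.
C3: E(K, 186) = 187; 209 ⊕ 187 = 106.
C4: E(K, 106) = 107; 255 ⊕ 107 = 148.

C1 = 28, C2 = 186, C3 = 106, C4 = 148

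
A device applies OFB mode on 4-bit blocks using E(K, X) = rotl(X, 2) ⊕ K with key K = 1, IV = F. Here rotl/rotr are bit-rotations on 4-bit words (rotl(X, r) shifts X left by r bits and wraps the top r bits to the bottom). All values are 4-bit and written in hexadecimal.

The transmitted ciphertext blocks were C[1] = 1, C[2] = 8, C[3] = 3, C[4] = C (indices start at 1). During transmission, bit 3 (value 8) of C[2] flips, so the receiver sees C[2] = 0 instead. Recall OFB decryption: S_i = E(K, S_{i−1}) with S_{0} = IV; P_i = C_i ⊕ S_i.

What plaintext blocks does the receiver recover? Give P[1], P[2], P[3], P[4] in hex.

Only C[2] changed, to 0. In OFB, a change in C_i flips the same bit in P_i only; the keystream is unaffected. Decrypting the received ciphertext:
P[1]: S = E(K, F) = E; 1 ⊕ E = F.
P[2]: S = E(K, E) = A; 0 ⊕ A = A.
P[3]: S = E(K, A) = B; 3 ⊕ B = 8.
P[4]: S = E(K, B) = F; C ⊕ F = 3.
Blocks that differ from the original plaintext: P[2].

P[1] = F, P[2] = A, P[3] = 8, P[4] = 3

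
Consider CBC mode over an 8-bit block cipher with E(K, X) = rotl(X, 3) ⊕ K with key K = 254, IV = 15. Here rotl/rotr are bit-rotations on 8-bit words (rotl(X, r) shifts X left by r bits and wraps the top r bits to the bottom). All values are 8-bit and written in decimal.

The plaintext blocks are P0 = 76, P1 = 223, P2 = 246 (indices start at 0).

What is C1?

CBC encryption: C_i = E(K, P_i ⊕ C_{i−1}), with C_{−1} = IV.
C0: P0 ⊕ 15 = 67; E(K, 67) = 228.
C1: P1 ⊕ 228 = 59; E(K, 59) = 39.

C1 = 39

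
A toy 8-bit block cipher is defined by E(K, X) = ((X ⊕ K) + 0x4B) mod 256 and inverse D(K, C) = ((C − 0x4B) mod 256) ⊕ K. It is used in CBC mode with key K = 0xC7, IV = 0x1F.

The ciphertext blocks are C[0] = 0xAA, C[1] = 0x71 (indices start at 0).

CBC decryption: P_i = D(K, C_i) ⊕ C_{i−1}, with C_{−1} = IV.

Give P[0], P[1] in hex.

P[0] = 0x87, P[1] = 0x4B

P[0]: D(K, 0xAA) = 0x98; 0x98 ⊕ 0x1F = 0x87.
P[1]: D(K, 0x71) = 0xE1; 0xE1 ⊕ 0xAA = 0x4B.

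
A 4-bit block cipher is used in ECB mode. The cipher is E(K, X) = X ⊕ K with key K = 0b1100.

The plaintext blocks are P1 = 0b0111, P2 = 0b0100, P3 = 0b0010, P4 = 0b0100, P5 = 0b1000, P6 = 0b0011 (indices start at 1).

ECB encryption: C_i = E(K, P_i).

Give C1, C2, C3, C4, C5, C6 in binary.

C1 = 0b1011, C2 = 0b1000, C3 = 0b1110, C4 = 0b1000, C5 = 0b0100, C6 = 0b1111

C1: E(K, 0b0111) = 0b1011.
C2: E(K, 0b0100) = 0b1000.
C3: E(K, 0b0010) = 0b1110.
C4: E(K, 0b0100) = 0b1000.
C5: E(K, 0b1000) = 0b0100.
C6: E(K, 0b0011) = 0b1111.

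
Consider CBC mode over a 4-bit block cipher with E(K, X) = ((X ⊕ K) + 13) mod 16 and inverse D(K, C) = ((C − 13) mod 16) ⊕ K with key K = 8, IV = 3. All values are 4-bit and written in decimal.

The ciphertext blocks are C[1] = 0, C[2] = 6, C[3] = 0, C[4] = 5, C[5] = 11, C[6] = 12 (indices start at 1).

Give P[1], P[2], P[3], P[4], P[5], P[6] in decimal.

P[1] = 8, P[2] = 1, P[3] = 13, P[4] = 0, P[5] = 3, P[6] = 12

CBC decryption: P_i = D(K, C_i) ⊕ C_{i−1}, with C_{0} = IV.
P[1]: D(K, 0) = 11; 11 ⊕ 3 = 8.
P[2]: D(K, 6) = 1; 1 ⊕ 0 = 1.
P[3]: D(K, 0) = 11; 11 ⊕ 6 = 13.
P[4]: D(K, 5) = 0; 0 ⊕ 0 = 0.
P[5]: D(K, 11) = 6; 6 ⊕ 5 = 3.
P[6]: D(K, 12) = 7; 7 ⊕ 11 = 12.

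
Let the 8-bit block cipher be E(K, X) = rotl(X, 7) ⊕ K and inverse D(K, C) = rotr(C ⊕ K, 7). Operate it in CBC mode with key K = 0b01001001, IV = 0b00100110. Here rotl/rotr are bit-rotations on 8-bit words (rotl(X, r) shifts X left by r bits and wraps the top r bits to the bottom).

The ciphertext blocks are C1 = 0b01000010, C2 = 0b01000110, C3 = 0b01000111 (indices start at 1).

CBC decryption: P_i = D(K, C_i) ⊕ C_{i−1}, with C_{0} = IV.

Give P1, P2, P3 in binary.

P1: D(K, 0b01000010) = 0b00010110; 0b00010110 ⊕ 0b00100110 = 0b00110000.
P2: D(K, 0b01000110) = 0b00011110; 0b00011110 ⊕ 0b01000010 = 0b01011100.
P3: D(K, 0b01000111) = 0b00011100; 0b00011100 ⊕ 0b01000110 = 0b01011010.

P1 = 0b00110000, P2 = 0b01011100, P3 = 0b01011010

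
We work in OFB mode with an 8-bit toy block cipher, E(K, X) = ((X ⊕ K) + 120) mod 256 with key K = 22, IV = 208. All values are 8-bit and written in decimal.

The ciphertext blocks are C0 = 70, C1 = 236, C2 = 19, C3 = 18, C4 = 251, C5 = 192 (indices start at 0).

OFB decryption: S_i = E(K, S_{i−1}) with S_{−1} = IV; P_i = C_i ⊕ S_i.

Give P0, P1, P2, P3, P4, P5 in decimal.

P0 = 120, P1 = 76, P2 = 61, P3 = 162, P4 = 229, P5 = 64

P0: S = E(K, 208) = 62; 70 ⊕ 62 = 120.
P1: S = E(K, 62) = 160; 236 ⊕ 160 = 76.
P2: S = E(K, 160) = 46; 19 ⊕ 46 = 61.
P3: S = E(K, 46) = 176; 18 ⊕ 176 = 162.
P4: S = E(K, 176) = 30; 251 ⊕ 30 = 229.
P5: S = E(K, 30) = 128; 192 ⊕ 128 = 64.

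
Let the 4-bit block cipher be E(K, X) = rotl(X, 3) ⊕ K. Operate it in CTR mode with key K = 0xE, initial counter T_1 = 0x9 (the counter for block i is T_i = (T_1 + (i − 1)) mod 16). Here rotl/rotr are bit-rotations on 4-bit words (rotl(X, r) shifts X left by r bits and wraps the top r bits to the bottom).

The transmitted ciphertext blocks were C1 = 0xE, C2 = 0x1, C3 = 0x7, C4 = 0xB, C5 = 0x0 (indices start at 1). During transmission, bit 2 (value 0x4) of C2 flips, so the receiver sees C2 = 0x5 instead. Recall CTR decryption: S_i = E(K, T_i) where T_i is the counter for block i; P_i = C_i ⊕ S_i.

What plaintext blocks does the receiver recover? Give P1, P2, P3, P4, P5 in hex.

Only C2 changed, to 0x5. In CTR, a change in C_i flips the same bit in P_i only; the keystream is unaffected. Decrypting the received ciphertext:
P1: T = 0x9, S = E(K, T) = 0x2; 0xE ⊕ 0x2 = 0xC.
P2: T = 0xA, S = E(K, T) = 0xB; 0x5 ⊕ 0xB = 0xE.
P3: T = 0xB, S = E(K, T) = 0x3; 0x7 ⊕ 0x3 = 0x4.
P4: T = 0xC, S = E(K, T) = 0x8; 0xB ⊕ 0x8 = 0x3.
P5: T = 0xD, S = E(K, T) = 0x0; 0x0 ⊕ 0x0 = 0x0.
Blocks that differ from the original plaintext: P2.

P1 = 0xC, P2 = 0xE, P3 = 0x4, P4 = 0x3, P5 = 0x0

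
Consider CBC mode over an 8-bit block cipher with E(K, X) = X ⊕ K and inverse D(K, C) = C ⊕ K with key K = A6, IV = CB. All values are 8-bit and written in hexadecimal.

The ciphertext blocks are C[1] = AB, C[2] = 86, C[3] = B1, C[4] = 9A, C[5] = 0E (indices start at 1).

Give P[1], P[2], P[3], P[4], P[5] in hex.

CBC decryption: P_i = D(K, C_i) ⊕ C_{i−1}, with C_{0} = IV.
P[1]: D(K, AB) = 0D; 0D ⊕ CB = C6.
P[2]: D(K, 86) = 20; 20 ⊕ AB = 8B.
P[3]: D(K, B1) = 17; 17 ⊕ 86 = 91.
P[4]: D(K, 9A) = 3C; 3C ⊕ B1 = 8D.
P[5]: D(K, 0E) = A8; A8 ⊕ 9A = 32.

P[1] = C6, P[2] = 8B, P[3] = 91, P[4] = 8D, P[5] = 32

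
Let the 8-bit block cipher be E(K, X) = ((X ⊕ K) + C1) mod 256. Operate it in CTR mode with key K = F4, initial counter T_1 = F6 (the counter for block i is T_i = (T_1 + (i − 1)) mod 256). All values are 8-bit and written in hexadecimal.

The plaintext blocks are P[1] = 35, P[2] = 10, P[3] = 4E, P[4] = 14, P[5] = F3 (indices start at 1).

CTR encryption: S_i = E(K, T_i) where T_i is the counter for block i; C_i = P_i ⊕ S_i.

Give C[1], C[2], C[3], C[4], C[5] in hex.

C[1]: T = F6, S = E(K, T) = C3; 35 ⊕ C3 = F6.
C[2]: T = F7, S = E(K, T) = C4; 10 ⊕ C4 = D4.
C[3]: T = F8, S = E(K, T) = CD; 4E ⊕ CD = 83.
C[4]: T = F9, S = E(K, T) = CE; 14 ⊕ CE = DA.
C[5]: T = FA, S = E(K, T) = CF; F3 ⊕ CF = 3C.

C[1] = F6, C[2] = D4, C[3] = 83, C[4] = DA, C[5] = 3C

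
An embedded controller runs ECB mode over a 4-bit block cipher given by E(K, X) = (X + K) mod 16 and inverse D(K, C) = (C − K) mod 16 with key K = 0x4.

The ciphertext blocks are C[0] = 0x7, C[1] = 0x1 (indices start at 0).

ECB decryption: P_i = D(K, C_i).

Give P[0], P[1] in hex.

P[0]: D(K, 0x7) = 0x3.
P[1]: D(K, 0x1) = 0xD.

P[0] = 0x3, P[1] = 0xD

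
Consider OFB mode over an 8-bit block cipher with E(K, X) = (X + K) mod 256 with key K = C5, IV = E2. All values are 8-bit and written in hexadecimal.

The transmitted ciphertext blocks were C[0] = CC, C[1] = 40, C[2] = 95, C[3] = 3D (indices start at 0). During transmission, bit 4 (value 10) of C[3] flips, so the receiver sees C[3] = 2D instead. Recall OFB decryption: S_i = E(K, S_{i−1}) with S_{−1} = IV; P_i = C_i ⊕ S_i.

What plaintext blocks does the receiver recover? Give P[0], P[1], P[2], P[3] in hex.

Only C[3] changed, to 2D. In OFB, a change in C_i flips the same bit in P_i only; the keystream is unaffected. Decrypting the received ciphertext:
P[0]: S = E(K, E2) = A7; CC ⊕ A7 = 6B.
P[1]: S = E(K, A7) = 6C; 40 ⊕ 6C = 2C.
P[2]: S = E(K, 6C) = 31; 95 ⊕ 31 = A4.
P[3]: S = E(K, 31) = F6; 2D ⊕ F6 = DB.
Blocks that differ from the original plaintext: P[3].

P[0] = 6B, P[1] = 2C, P[2] = A4, P[3] = DB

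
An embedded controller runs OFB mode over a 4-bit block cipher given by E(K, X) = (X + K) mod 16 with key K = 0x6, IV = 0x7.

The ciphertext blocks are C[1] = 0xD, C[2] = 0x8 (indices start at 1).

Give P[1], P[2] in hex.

P[1] = 0x0, P[2] = 0xB

OFB decryption: S_i = E(K, S_{i−1}) with S_{0} = IV; P_i = C_i ⊕ S_i.
P[1]: S = E(K, 0x7) = 0xD; 0xD ⊕ 0xD = 0x0.
P[2]: S = E(K, 0xD) = 0x3; 0x8 ⊕ 0x3 = 0xB.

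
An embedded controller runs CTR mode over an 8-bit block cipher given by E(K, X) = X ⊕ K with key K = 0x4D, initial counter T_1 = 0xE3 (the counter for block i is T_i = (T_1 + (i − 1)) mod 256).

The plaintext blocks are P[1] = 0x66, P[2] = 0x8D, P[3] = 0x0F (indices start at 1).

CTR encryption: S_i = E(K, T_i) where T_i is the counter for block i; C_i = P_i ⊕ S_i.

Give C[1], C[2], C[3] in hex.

C[1]: T = 0xE3, S = E(K, T) = 0xAE; 0x66 ⊕ 0xAE = 0xC8.
C[2]: T = 0xE4, S = E(K, T) = 0xA9; 0x8D ⊕ 0xA9 = 0x24.
C[3]: T = 0xE5, S = E(K, T) = 0xA8; 0x0F ⊕ 0xA8 = 0xA7.

C[1] = 0xC8, C[2] = 0x24, C[3] = 0xA7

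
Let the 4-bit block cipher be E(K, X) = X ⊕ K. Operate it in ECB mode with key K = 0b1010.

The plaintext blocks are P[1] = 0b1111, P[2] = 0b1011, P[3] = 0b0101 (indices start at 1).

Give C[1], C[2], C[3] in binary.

C[1] = 0b0101, C[2] = 0b0001, C[3] = 0b1111

ECB encryption: C_i = E(K, P_i).
C[1]: E(K, 0b1111) = 0b0101.
C[2]: E(K, 0b1011) = 0b0001.
C[3]: E(K, 0b0101) = 0b1111.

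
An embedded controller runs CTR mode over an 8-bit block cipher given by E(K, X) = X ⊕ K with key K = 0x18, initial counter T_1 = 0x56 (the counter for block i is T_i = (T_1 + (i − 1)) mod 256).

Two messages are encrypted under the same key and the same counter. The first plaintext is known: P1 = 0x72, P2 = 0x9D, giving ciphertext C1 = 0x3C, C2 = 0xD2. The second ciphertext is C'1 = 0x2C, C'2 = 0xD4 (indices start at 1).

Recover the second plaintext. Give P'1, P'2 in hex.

P'1 = 0x62, P'2 = 0x9B

In CTR with a reused counter, both messages share the same keystream S_i, so C_i ⊕ C'_i = P_i ⊕ P'_i and thus P'_i = P_i ⊕ C_i ⊕ C'_i.
P'1: 0x72 ⊕ 0x3C ⊕ 0x2C = 0x62.
P'2: 0x9D ⊕ 0xD2 ⊕ 0xD4 = 0x9B.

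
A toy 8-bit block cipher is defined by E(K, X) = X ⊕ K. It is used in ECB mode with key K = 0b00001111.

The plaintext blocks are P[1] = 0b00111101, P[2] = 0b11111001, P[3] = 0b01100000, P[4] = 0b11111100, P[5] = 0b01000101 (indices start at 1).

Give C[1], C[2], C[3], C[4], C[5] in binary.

ECB encryption: C_i = E(K, P_i).
C[1]: E(K, 0b00111101) = 0b00110010.
C[2]: E(K, 0b11111001) = 0b11110110.
C[3]: E(K, 0b01100000) = 0b01101111.
C[4]: E(K, 0b11111100) = 0b11110011.
C[5]: E(K, 0b01000101) = 0b01001010.

C[1] = 0b00110010, C[2] = 0b11110110, C[3] = 0b01101111, C[4] = 0b11110011, C[5] = 0b01001010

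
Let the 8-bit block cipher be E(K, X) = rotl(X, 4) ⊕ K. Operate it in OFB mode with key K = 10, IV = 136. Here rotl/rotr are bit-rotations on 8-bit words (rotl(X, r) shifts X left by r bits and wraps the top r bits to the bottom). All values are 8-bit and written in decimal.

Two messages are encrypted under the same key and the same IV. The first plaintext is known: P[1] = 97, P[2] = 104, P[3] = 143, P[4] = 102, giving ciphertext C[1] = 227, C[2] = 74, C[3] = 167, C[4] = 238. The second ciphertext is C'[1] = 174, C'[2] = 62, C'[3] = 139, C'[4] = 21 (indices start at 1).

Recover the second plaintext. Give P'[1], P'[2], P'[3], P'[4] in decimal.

In OFB with a reused IV, both messages share the same keystream S_i, so C_i ⊕ C'_i = P_i ⊕ P'_i and thus P'_i = P_i ⊕ C_i ⊕ C'_i.
P'[1]: 97 ⊕ 227 ⊕ 174 = 44.
P'[2]: 104 ⊕ 74 ⊕ 62 = 28.
P'[3]: 143 ⊕ 167 ⊕ 139 = 163.
P'[4]: 102 ⊕ 238 ⊕ 21 = 157.

P'[1] = 44, P'[2] = 28, P'[3] = 163, P'[4] = 157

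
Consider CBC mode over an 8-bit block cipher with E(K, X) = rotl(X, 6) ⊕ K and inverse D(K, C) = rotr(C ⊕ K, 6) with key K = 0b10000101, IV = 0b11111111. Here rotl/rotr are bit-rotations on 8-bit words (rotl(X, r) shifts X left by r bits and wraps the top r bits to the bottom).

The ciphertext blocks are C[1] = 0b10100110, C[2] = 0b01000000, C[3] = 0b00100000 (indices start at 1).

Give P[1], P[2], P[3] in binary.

CBC decryption: P_i = D(K, C_i) ⊕ C_{i−1}, with C_{0} = IV.
P[1]: D(K, 0b10100110) = 0b10001100; 0b10001100 ⊕ 0b11111111 = 0b01110011.
P[2]: D(K, 0b01000000) = 0b00010111; 0b00010111 ⊕ 0b10100110 = 0b10110001.
P[3]: D(K, 0b00100000) = 0b10010110; 0b10010110 ⊕ 0b01000000 = 0b11010110.

P[1] = 0b01110011, P[2] = 0b10110001, P[3] = 0b11010110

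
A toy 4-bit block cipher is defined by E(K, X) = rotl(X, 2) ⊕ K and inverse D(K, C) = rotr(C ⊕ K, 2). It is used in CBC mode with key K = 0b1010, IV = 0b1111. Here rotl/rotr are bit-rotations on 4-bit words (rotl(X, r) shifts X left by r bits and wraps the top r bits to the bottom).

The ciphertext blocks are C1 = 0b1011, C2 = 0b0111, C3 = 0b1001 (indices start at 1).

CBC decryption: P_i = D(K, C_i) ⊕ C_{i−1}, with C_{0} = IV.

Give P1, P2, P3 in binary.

P1 = 0b1011, P2 = 0b1100, P3 = 0b1011

P1: D(K, 0b1011) = 0b0100; 0b0100 ⊕ 0b1111 = 0b1011.
P2: D(K, 0b0111) = 0b0111; 0b0111 ⊕ 0b1011 = 0b1100.
P3: D(K, 0b1001) = 0b1100; 0b1100 ⊕ 0b0111 = 0b1011.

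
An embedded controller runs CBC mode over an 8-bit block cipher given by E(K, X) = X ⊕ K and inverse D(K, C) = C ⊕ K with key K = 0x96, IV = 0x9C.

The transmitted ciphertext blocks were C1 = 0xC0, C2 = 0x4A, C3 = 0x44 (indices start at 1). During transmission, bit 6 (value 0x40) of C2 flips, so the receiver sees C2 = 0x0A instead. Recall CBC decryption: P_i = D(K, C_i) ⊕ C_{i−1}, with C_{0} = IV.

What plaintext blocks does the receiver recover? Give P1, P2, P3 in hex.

P1 = 0xCA, P2 = 0x5C, P3 = 0xD8

Only C2 changed, to 0x0A. In CBC, a change in C_i garbles P_i and flips the same bit in P_{i+1}. Decrypting the received ciphertext:
P1: D(K, 0xC0) = 0x56; 0x56 ⊕ 0x9C = 0xCA.
P2: D(K, 0x0A) = 0x9C; 0x9C ⊕ 0xC0 = 0x5C.
P3: D(K, 0x44) = 0xD2; 0xD2 ⊕ 0x0A = 0xD8.
Blocks that differ from the original plaintext: P2, P3.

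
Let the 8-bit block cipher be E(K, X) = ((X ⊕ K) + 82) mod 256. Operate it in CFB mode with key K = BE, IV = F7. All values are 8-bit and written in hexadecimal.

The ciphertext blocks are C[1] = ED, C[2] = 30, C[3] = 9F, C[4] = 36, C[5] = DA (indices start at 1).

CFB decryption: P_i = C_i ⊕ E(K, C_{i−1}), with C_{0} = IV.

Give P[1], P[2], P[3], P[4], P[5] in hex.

P[1]: E(K, F7) = CB; ED ⊕ CB = 26.
P[2]: E(K, ED) = D5; 30 ⊕ D5 = E5.
P[3]: E(K, 30) = 10; 9F ⊕ 10 = 8F.
P[4]: E(K, 9F) = A3; 36 ⊕ A3 = 95.
P[5]: E(K, 36) = 0A; DA ⊕ 0A = D0.

P[1] = 26, P[2] = E5, P[3] = 8F, P[4] = 95, P[5] = D0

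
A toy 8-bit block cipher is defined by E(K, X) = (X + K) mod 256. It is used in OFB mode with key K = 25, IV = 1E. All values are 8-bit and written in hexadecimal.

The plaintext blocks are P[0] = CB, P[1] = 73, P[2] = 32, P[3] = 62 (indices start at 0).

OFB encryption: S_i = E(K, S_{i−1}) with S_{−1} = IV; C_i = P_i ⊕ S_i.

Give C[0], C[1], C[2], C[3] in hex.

C[0] = 88, C[1] = 1B, C[2] = BF, C[3] = D0

C[0]: S = E(K, 1E) = 43; CB ⊕ 43 = 88.
C[1]: S = E(K, 43) = 68; 73 ⊕ 68 = 1B.
C[2]: S = E(K, 68) = 8D; 32 ⊕ 8D = BF.
C[3]: S = E(K, 8D) = B2; 62 ⊕ B2 = D0.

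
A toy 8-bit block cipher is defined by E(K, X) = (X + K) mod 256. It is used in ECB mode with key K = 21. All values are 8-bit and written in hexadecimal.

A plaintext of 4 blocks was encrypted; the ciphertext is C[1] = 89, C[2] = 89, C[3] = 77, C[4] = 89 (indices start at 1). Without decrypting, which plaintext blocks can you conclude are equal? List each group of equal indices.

P[1] = P[2] = P[4]

ECB encrypts each block independently with the same key, so equal ciphertext blocks imply equal plaintext blocks.
C[1] = C[2] = C[4] = 89, so P[1] = P[2] = P[4].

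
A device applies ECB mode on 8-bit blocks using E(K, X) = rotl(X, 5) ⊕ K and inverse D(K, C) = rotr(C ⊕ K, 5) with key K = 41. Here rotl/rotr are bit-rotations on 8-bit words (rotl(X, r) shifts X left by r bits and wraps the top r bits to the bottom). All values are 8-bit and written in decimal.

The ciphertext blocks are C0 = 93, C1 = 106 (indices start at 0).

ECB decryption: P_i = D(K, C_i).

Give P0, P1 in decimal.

P0 = 163, P1 = 26

P0: D(K, 93) = 163.
P1: D(K, 106) = 26.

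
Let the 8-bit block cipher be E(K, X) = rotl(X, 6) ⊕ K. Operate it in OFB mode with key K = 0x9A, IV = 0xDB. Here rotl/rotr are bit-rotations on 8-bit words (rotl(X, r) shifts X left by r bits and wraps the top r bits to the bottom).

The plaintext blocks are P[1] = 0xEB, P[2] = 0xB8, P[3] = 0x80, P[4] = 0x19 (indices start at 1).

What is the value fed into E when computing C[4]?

0xFA

OFB encryption: S_i = E(K, S_{i−1}) with S_{0} = IV; C_i = P_i ⊕ S_i.
C[1]: S = E(K, 0xDB) = 0x6C; 0xEB ⊕ 0x6C = 0x87.
C[2]: S = E(K, 0x6C) = 0x81; 0xB8 ⊕ 0x81 = 0x39.
C[3]: S = E(K, 0x81) = 0xFA; 0x80 ⊕ 0xFA = 0x7A.
C[4]: S = E(K, 0xFA) = 0x24; 0x19 ⊕ 0x24 = 0x3D.
So the input to E for block [4] is 0xFA.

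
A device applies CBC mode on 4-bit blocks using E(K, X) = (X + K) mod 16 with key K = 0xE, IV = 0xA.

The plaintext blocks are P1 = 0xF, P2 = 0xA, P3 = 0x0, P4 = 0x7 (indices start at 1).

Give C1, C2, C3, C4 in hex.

CBC encryption: C_i = E(K, P_i ⊕ C_{i−1}), with C_{0} = IV.
C1: P1 ⊕ 0xA = 0x5; E(K, 0x5) = 0x3.
C2: P2 ⊕ 0x3 = 0x9; E(K, 0x9) = 0x7.
C3: P3 ⊕ 0x7 = 0x7; E(K, 0x7) = 0x5.
C4: P4 ⊕ 0x5 = 0x2; E(K, 0x2) = 0x0.

C1 = 0x3, C2 = 0x7, C3 = 0x5, C4 = 0x0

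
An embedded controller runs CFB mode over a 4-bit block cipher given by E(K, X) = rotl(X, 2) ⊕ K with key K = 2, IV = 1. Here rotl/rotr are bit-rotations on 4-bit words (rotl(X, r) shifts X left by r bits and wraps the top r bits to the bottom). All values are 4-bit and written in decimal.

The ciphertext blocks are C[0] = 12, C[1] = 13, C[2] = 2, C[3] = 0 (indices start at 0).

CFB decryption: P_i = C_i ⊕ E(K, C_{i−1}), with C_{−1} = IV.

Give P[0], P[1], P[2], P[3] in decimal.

P[0]: E(K, 1) = 6; 12 ⊕ 6 = 10.
P[1]: E(K, 12) = 1; 13 ⊕ 1 = 12.
P[2]: E(K, 13) = 5; 2 ⊕ 5 = 7.
P[3]: E(K, 2) = 10; 0 ⊕ 10 = 10.

P[0] = 10, P[1] = 12, P[2] = 7, P[3] = 10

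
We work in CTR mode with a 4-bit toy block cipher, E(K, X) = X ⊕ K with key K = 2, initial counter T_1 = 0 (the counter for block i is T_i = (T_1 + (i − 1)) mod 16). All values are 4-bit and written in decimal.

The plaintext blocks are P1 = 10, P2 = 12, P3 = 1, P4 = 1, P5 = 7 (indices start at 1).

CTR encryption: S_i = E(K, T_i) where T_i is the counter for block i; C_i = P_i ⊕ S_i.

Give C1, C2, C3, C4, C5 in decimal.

C1 = 8, C2 = 15, C3 = 1, C4 = 0, C5 = 1

C1: T = 0, S = E(K, T) = 2; 10 ⊕ 2 = 8.
C2: T = 1, S = E(K, T) = 3; 12 ⊕ 3 = 15.
C3: T = 2, S = E(K, T) = 0; 1 ⊕ 0 = 1.
C4: T = 3, S = E(K, T) = 1; 1 ⊕ 1 = 0.
C5: T = 4, S = E(K, T) = 6; 7 ⊕ 6 = 1.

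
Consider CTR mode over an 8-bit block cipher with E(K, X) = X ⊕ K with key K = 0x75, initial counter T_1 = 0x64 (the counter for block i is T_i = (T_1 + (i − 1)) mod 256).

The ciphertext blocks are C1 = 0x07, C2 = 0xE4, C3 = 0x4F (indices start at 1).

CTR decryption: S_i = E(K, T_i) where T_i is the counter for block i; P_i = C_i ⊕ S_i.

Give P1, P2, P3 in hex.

P1: T = 0x64, S = E(K, T) = 0x11; 0x07 ⊕ 0x11 = 0x16.
P2: T = 0x65, S = E(K, T) = 0x10; 0xE4 ⊕ 0x10 = 0xF4.
P3: T = 0x66, S = E(K, T) = 0x13; 0x4F ⊕ 0x13 = 0x5C.

P1 = 0x16, P2 = 0xF4, P3 = 0x5C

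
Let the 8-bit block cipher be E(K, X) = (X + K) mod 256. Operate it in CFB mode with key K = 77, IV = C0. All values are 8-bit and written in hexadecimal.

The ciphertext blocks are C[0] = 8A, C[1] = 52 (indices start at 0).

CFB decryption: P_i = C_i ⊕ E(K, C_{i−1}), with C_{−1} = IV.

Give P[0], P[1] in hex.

P[0]: E(K, C0) = 37; 8A ⊕ 37 = BD.
P[1]: E(K, 8A) = 01; 52 ⊕ 01 = 53.

P[0] = BD, P[1] = 53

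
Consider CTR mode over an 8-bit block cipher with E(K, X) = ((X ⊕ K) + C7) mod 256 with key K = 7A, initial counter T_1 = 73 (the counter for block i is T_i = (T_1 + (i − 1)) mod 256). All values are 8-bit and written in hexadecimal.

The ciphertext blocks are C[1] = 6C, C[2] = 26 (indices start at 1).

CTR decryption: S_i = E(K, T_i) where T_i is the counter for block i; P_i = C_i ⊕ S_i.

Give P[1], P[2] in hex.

P[1]: T = 73, S = E(K, T) = D0; 6C ⊕ D0 = BC.
P[2]: T = 74, S = E(K, T) = D5; 26 ⊕ D5 = F3.

P[1] = BC, P[2] = F3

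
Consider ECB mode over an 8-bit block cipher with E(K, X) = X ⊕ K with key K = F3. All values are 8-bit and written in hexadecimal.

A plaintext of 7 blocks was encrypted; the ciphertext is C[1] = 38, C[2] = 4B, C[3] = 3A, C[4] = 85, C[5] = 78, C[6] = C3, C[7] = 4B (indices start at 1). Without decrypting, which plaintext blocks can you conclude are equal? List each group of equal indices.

P[2] = P[7]

ECB encrypts each block independently with the same key, so equal ciphertext blocks imply equal plaintext blocks.
C[2] = C[7] = 4B, so P[2] = P[7].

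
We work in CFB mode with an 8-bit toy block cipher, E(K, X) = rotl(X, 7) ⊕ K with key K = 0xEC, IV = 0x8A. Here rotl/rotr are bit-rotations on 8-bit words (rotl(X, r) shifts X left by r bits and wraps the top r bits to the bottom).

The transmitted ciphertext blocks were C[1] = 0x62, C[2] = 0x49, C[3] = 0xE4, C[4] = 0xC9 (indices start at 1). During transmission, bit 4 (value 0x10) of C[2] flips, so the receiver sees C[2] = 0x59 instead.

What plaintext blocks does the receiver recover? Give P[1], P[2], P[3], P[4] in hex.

P[1] = 0xCB, P[2] = 0x84, P[3] = 0xA4, P[4] = 0x57

CFB decryption: P_i = C_i ⊕ E(K, C_{i−1}), with C_{0} = IV.
Only C[2] changed, to 0x59. In CFB, a change in C_i flips the same bit in P_i and garbles P_{i+1}. Decrypting the received ciphertext:
P[1]: E(K, 0x8A) = 0xA9; 0x62 ⊕ 0xA9 = 0xCB.
P[2]: E(K, 0x62) = 0xDD; 0x59 ⊕ 0xDD = 0x84.
P[3]: E(K, 0x59) = 0x40; 0xE4 ⊕ 0x40 = 0xA4.
P[4]: E(K, 0xE4) = 0x9E; 0xC9 ⊕ 0x9E = 0x57.
Blocks that differ from the original plaintext: P[2], P[3].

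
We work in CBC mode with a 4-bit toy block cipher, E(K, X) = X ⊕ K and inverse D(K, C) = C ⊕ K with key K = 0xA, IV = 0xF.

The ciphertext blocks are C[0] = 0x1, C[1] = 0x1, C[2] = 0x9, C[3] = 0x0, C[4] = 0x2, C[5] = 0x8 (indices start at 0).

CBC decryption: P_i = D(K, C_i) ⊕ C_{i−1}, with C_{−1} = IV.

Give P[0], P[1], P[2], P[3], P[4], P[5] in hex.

P[0]: D(K, 0x1) = 0xB; 0xB ⊕ 0xF = 0x4.
P[1]: D(K, 0x1) = 0xB; 0xB ⊕ 0x1 = 0xA.
P[2]: D(K, 0x9) = 0x3; 0x3 ⊕ 0x1 = 0x2.
P[3]: D(K, 0x0) = 0xA; 0xA ⊕ 0x9 = 0x3.
P[4]: D(K, 0x2) = 0x8; 0x8 ⊕ 0x0 = 0x8.
P[5]: D(K, 0x8) = 0x2; 0x2 ⊕ 0x2 = 0x0.

P[0] = 0x4, P[1] = 0xA, P[2] = 0x2, P[3] = 0x3, P[4] = 0x8, P[5] = 0x0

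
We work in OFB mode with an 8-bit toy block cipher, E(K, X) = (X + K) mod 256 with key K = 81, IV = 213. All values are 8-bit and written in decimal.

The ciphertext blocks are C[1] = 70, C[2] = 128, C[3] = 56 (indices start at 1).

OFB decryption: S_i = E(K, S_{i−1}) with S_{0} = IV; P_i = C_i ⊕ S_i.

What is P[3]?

P[1]: S = E(K, 213) = 38; 70 ⊕ 38 = 96.
P[2]: S = E(K, 38) = 119; 128 ⊕ 119 = 247.
P[3]: S = E(K, 119) = 200; 56 ⊕ 200 = 240.

P[3] = 240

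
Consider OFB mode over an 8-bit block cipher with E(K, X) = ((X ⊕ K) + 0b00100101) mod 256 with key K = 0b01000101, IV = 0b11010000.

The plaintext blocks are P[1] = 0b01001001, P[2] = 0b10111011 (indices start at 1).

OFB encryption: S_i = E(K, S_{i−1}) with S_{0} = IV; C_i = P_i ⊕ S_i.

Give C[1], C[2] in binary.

C[1] = 0b11110011, C[2] = 0b10011111

C[1]: S = E(K, 0b11010000) = 0b10111010; 0b01001001 ⊕ 0b10111010 = 0b11110011.
C[2]: S = E(K, 0b10111010) = 0b00100100; 0b10111011 ⊕ 0b00100100 = 0b10011111.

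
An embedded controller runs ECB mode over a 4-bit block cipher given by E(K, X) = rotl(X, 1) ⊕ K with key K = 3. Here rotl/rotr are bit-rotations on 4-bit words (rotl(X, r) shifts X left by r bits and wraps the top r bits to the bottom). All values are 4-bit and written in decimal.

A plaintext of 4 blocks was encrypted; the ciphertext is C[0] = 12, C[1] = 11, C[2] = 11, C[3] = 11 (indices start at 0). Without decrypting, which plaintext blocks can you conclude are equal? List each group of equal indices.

ECB encrypts each block independently with the same key, so equal ciphertext blocks imply equal plaintext blocks.
C[1] = C[2] = C[3] = 11, so P[1] = P[2] = P[3].

P[1] = P[2] = P[3]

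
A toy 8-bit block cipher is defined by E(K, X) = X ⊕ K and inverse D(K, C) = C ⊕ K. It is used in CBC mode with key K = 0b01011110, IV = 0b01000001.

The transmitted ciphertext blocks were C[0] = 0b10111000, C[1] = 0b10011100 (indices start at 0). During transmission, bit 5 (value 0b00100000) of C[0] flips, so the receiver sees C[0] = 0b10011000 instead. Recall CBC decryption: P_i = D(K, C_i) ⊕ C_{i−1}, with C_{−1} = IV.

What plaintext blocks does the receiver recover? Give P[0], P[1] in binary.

Only C[0] changed, to 0b10011000. In CBC, a change in C_i garbles P_i and flips the same bit in P_{i+1}. Decrypting the received ciphertext:
P[0]: D(K, 0b10011000) = 0b11000110; 0b11000110 ⊕ 0b01000001 = 0b10000111.
P[1]: D(K, 0b10011100) = 0b11000010; 0b11000010 ⊕ 0b10011000 = 0b01011010.
Blocks that differ from the original plaintext: P[0], P[1].

P[0] = 0b10000111, P[1] = 0b01011010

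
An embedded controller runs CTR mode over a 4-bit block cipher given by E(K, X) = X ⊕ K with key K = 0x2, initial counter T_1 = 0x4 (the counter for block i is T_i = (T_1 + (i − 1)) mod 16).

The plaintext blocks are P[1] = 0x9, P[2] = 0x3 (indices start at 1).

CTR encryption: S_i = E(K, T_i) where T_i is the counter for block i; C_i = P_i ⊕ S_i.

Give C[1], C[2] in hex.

C[1] = 0xF, C[2] = 0x4

C[1]: T = 0x4, S = E(K, T) = 0x6; 0x9 ⊕ 0x6 = 0xF.
C[2]: T = 0x5, S = E(K, T) = 0x7; 0x3 ⊕ 0x7 = 0x4.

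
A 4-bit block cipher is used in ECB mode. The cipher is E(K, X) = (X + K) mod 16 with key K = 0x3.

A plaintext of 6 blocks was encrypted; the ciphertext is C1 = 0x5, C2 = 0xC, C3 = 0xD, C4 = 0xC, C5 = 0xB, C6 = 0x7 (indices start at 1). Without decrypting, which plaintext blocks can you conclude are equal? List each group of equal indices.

P2 = P4

ECB encrypts each block independently with the same key, so equal ciphertext blocks imply equal plaintext blocks.
C2 = C4 = 0xC, so P2 = P4.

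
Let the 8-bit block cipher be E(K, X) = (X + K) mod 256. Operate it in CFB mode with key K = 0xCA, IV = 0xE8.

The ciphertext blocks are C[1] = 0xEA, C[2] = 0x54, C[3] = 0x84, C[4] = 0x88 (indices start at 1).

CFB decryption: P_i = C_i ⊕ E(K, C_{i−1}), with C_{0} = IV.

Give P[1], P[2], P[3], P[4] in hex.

P[1] = 0x58, P[2] = 0xE0, P[3] = 0x9A, P[4] = 0xC6

P[1]: E(K, 0xE8) = 0xB2; 0xEA ⊕ 0xB2 = 0x58.
P[2]: E(K, 0xEA) = 0xB4; 0x54 ⊕ 0xB4 = 0xE0.
P[3]: E(K, 0x54) = 0x1E; 0x84 ⊕ 0x1E = 0x9A.
P[4]: E(K, 0x84) = 0x4E; 0x88 ⊕ 0x4E = 0xC6.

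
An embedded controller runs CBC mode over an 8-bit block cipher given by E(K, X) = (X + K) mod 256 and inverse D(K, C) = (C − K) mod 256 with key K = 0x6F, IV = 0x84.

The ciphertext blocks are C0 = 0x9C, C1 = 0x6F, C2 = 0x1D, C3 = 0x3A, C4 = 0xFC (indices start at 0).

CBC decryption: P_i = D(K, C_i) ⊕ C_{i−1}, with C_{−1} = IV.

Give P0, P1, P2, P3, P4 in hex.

P0 = 0xA9, P1 = 0x9C, P2 = 0xC1, P3 = 0xD6, P4 = 0xB7

P0: D(K, 0x9C) = 0x2D; 0x2D ⊕ 0x84 = 0xA9.
P1: D(K, 0x6F) = 0x00; 0x00 ⊕ 0x9C = 0x9C.
P2: D(K, 0x1D) = 0xAE; 0xAE ⊕ 0x6F = 0xC1.
P3: D(K, 0x3A) = 0xCB; 0xCB ⊕ 0x1D = 0xD6.
P4: D(K, 0xFC) = 0x8D; 0x8D ⊕ 0x3A = 0xB7.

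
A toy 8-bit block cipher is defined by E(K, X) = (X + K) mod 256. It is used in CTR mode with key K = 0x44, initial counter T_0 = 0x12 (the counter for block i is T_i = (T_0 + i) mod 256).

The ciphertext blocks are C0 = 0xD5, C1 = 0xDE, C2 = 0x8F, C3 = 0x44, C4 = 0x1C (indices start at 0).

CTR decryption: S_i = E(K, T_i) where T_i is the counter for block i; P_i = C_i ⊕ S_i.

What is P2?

P2 = 0xD7

P2: T = 0x14, S = E(K, T) = 0x58; 0x8F ⊕ 0x58 = 0xD7.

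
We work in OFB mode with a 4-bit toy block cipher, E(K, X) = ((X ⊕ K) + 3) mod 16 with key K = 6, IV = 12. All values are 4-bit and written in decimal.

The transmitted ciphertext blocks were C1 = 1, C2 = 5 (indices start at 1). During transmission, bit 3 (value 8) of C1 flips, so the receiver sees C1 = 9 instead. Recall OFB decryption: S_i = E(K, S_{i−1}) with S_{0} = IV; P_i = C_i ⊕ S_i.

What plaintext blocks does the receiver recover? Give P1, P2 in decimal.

P1 = 4, P2 = 11

Only C1 changed, to 9. In OFB, a change in C_i flips the same bit in P_i only; the keystream is unaffected. Decrypting the received ciphertext:
P1: S = E(K, 12) = 13; 9 ⊕ 13 = 4.
P2: S = E(K, 13) = 14; 5 ⊕ 14 = 11.
Blocks that differ from the original plaintext: P1.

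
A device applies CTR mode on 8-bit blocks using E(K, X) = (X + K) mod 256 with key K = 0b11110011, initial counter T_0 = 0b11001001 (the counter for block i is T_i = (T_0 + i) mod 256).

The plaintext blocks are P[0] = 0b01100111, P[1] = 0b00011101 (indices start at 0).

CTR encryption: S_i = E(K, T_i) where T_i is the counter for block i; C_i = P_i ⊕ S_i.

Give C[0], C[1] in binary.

C[0] = 0b11011011, C[1] = 0b10100000

C[0]: T = 0b11001001, S = E(K, T) = 0b10111100; 0b01100111 ⊕ 0b10111100 = 0b11011011.
C[1]: T = 0b11001010, S = E(K, T) = 0b10111101; 0b00011101 ⊕ 0b10111101 = 0b10100000.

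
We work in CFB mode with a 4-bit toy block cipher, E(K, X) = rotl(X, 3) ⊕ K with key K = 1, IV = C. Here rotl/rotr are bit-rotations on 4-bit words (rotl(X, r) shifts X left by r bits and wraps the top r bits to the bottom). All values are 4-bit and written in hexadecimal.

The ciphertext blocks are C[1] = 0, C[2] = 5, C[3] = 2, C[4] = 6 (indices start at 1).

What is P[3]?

P[3] = 9

CFB decryption: P_i = C_i ⊕ E(K, C_{i−1}), with C_{0} = IV.
P[3]: E(K, 5) = B; 2 ⊕ B = 9.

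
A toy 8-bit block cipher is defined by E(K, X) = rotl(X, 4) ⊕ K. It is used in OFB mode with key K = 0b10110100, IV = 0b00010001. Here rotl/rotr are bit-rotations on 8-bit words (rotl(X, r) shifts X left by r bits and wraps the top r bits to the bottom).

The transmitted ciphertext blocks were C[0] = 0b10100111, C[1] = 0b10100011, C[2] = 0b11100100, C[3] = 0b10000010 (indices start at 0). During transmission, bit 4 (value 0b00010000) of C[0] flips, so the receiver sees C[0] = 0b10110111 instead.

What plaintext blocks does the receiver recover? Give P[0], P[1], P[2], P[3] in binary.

OFB decryption: S_i = E(K, S_{i−1}) with S_{−1} = IV; P_i = C_i ⊕ S_i.
Only C[0] changed, to 0b10110111. In OFB, a change in C_i flips the same bit in P_i only; the keystream is unaffected. Decrypting the received ciphertext:
P[0]: S = E(K, 0b00010001) = 0b10100101; 0b10110111 ⊕ 0b10100101 = 0b00010010.
P[1]: S = E(K, 0b10100101) = 0b11101110; 0b10100011 ⊕ 0b11101110 = 0b01001101.
P[2]: S = E(K, 0b11101110) = 0b01011010; 0b11100100 ⊕ 0b01011010 = 0b10111110.
P[3]: S = E(K, 0b01011010) = 0b00010001; 0b10000010 ⊕ 0b00010001 = 0b10010011.
Blocks that differ from the original plaintext: P[0].

P[0] = 0b00010010, P[1] = 0b01001101, P[2] = 0b10111110, P[3] = 0b10010011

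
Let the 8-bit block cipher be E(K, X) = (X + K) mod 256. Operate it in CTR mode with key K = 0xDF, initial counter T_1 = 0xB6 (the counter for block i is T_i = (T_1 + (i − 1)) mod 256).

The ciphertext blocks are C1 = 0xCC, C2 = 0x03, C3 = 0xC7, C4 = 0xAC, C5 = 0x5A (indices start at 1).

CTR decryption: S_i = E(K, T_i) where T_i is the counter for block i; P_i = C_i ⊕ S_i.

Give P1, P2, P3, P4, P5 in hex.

P1 = 0x59, P2 = 0x95, P3 = 0x50, P4 = 0x34, P5 = 0xC3

P1: T = 0xB6, S = E(K, T) = 0x95; 0xCC ⊕ 0x95 = 0x59.
P2: T = 0xB7, S = E(K, T) = 0x96; 0x03 ⊕ 0x96 = 0x95.
P3: T = 0xB8, S = E(K, T) = 0x97; 0xC7 ⊕ 0x97 = 0x50.
P4: T = 0xB9, S = E(K, T) = 0x98; 0xAC ⊕ 0x98 = 0x34.
P5: T = 0xBA, S = E(K, T) = 0x99; 0x5A ⊕ 0x99 = 0xC3.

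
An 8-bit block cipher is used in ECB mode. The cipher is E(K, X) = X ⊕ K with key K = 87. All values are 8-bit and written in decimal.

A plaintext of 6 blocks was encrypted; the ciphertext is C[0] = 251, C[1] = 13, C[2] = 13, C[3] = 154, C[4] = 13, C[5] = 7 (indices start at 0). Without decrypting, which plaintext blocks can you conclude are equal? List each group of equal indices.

P[1] = P[2] = P[4]

ECB encrypts each block independently with the same key, so equal ciphertext blocks imply equal plaintext blocks.
C[1] = C[2] = C[4] = 13, so P[1] = P[2] = P[4].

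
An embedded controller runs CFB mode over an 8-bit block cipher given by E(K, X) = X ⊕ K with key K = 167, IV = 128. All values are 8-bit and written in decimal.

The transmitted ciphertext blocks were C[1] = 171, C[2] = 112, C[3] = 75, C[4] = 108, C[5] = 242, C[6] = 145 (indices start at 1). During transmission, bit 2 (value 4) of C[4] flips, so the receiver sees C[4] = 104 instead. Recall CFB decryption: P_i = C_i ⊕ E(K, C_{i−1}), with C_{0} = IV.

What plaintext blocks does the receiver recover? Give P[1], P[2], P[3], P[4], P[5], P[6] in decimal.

Only C[4] changed, to 104. In CFB, a change in C_i flips the same bit in P_i and garbles P_{i+1}. Decrypting the received ciphertext:
P[1]: E(K, 128) = 39; 171 ⊕ 39 = 140.
P[2]: E(K, 171) = 12; 112 ⊕ 12 = 124.
P[3]: E(K, 112) = 215; 75 ⊕ 215 = 156.
P[4]: E(K, 75) = 236; 104 ⊕ 236 = 132.
P[5]: E(K, 104) = 207; 242 ⊕ 207 = 61.
P[6]: E(K, 242) = 85; 145 ⊕ 85 = 196.
Blocks that differ from the original plaintext: P[4], P[5].

P[1] = 140, P[2] = 124, P[3] = 156, P[4] = 132, P[5] = 61, P[6] = 196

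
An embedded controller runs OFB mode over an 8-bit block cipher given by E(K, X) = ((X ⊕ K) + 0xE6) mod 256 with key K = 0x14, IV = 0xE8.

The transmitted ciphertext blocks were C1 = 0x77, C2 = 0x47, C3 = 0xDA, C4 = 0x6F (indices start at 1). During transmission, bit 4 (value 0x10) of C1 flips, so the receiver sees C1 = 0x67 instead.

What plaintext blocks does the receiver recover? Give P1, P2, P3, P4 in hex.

OFB decryption: S_i = E(K, S_{i−1}) with S_{0} = IV; P_i = C_i ⊕ S_i.
Only C1 changed, to 0x67. In OFB, a change in C_i flips the same bit in P_i only; the keystream is unaffected. Decrypting the received ciphertext:
P1: S = E(K, 0xE8) = 0xE2; 0x67 ⊕ 0xE2 = 0x85.
P2: S = E(K, 0xE2) = 0xDC; 0x47 ⊕ 0xDC = 0x9B.
P3: S = E(K, 0xDC) = 0xAE; 0xDA ⊕ 0xAE = 0x74.
P4: S = E(K, 0xAE) = 0xA0; 0x6F ⊕ 0xA0 = 0xCF.
Blocks that differ from the original plaintext: P1.

P1 = 0x85, P2 = 0x9B, P3 = 0x74, P4 = 0xCF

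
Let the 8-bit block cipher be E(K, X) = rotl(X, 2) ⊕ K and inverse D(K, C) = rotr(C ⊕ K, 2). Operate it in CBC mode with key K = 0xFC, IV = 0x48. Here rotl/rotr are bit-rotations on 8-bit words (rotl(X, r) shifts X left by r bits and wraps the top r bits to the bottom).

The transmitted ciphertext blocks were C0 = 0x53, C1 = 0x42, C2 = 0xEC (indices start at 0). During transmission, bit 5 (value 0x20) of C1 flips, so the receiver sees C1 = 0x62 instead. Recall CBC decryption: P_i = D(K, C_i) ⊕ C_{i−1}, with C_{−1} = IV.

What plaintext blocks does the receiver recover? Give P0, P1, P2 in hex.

P0 = 0xA3, P1 = 0xF4, P2 = 0x66

Only C1 changed, to 0x62. In CBC, a change in C_i garbles P_i and flips the same bit in P_{i+1}. Decrypting the received ciphertext:
P0: D(K, 0x53) = 0xEB; 0xEB ⊕ 0x48 = 0xA3.
P1: D(K, 0x62) = 0xA7; 0xA7 ⊕ 0x53 = 0xF4.
P2: D(K, 0xEC) = 0x04; 0x04 ⊕ 0x62 = 0x66.
Blocks that differ from the original plaintext: P1, P2.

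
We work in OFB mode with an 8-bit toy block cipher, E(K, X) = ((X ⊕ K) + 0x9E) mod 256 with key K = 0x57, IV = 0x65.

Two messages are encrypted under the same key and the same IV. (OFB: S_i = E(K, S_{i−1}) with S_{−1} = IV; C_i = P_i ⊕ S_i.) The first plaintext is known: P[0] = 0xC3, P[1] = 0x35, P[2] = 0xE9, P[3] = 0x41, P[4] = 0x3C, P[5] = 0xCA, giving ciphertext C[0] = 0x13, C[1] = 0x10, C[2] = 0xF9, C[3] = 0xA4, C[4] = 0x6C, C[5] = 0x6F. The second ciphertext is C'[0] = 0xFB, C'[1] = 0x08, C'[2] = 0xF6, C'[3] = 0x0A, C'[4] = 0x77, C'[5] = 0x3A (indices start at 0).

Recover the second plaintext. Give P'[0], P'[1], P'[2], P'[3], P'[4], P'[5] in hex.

In OFB with a reused IV, both messages share the same keystream S_i, so C_i ⊕ C'_i = P_i ⊕ P'_i and thus P'_i = P_i ⊕ C_i ⊕ C'_i.
P'[0]: 0xC3 ⊕ 0x13 ⊕ 0xFB = 0x2B.
P'[1]: 0x35 ⊕ 0x10 ⊕ 0x08 = 0x2D.
P'[2]: 0xE9 ⊕ 0xF9 ⊕ 0xF6 = 0xE6.
P'[3]: 0x41 ⊕ 0xA4 ⊕ 0x0A = 0xEF.
P'[4]: 0x3C ⊕ 0x6C ⊕ 0x77 = 0x27.
P'[5]: 0xCA ⊕ 0x6F ⊕ 0x3A = 0x9F.

P'[0] = 0x2B, P'[1] = 0x2D, P'[2] = 0xE6, P'[3] = 0xEF, P'[4] = 0x27, P'[5] = 0x9F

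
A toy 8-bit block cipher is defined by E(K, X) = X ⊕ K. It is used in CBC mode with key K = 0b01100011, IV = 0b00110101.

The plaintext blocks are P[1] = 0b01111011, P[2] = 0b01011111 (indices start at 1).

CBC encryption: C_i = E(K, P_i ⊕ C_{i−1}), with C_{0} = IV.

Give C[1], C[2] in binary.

C[1]: P[1] ⊕ 0b00110101 = 0b01001110; E(K, 0b01001110) = 0b00101101.
C[2]: P[2] ⊕ 0b00101101 = 0b01110010; E(K, 0b01110010) = 0b00010001.

C[1] = 0b00101101, C[2] = 0b00010001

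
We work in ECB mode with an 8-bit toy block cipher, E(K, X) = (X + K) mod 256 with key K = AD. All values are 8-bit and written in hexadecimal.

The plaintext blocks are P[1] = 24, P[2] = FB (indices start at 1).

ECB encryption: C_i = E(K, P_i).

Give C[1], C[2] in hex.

C[1]: E(K, 24) = D1.
C[2]: E(K, FB) = A8.

C[1] = D1, C[2] = A8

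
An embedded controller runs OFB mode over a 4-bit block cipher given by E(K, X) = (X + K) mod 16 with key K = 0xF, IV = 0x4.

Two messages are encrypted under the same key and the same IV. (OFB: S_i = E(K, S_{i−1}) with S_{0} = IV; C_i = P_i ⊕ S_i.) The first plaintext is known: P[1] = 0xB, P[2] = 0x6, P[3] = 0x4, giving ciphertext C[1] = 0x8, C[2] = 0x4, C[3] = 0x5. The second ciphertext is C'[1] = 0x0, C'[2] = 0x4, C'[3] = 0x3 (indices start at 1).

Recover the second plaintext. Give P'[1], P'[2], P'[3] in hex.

In OFB with a reused IV, both messages share the same keystream S_i, so C_i ⊕ C'_i = P_i ⊕ P'_i and thus P'_i = P_i ⊕ C_i ⊕ C'_i.
P'[1]: 0xB ⊕ 0x8 ⊕ 0x0 = 0x3.
P'[2]: 0x6 ⊕ 0x4 ⊕ 0x4 = 0x6.
P'[3]: 0x4 ⊕ 0x5 ⊕ 0x3 = 0x2.

P'[1] = 0x3, P'[2] = 0x6, P'[3] = 0x2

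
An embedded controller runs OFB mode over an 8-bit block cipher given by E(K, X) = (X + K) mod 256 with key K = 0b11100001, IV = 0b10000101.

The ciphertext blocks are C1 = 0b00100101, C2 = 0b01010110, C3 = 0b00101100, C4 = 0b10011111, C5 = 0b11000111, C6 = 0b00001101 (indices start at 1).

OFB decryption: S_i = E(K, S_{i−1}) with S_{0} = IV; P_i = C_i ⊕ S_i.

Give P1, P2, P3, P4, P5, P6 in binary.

P1: S = E(K, 0b10000101) = 0b01100110; 0b00100101 ⊕ 0b01100110 = 0b01000011.
P2: S = E(K, 0b01100110) = 0b01000111; 0b01010110 ⊕ 0b01000111 = 0b00010001.
P3: S = E(K, 0b01000111) = 0b00101000; 0b00101100 ⊕ 0b00101000 = 0b00000100.
P4: S = E(K, 0b00101000) = 0b00001001; 0b10011111 ⊕ 0b00001001 = 0b10010110.
P5: S = E(K, 0b00001001) = 0b11101010; 0b11000111 ⊕ 0b11101010 = 0b00101101.
P6: S = E(K, 0b11101010) = 0b11001011; 0b00001101 ⊕ 0b11001011 = 0b11000110.

P1 = 0b01000011, P2 = 0b00010001, P3 = 0b00000100, P4 = 0b10010110, P5 = 0b00101101, P6 = 0b11000110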